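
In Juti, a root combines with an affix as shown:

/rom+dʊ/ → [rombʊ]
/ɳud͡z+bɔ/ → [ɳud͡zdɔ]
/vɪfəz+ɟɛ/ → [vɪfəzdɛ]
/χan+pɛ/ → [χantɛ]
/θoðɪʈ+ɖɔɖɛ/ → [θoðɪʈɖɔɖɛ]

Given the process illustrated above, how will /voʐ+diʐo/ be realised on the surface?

The data show progressive place assimilation: /d/ → [b] after /m/; /b/ → [d] after /d͡z/; /ɟ/ → [d] after /z/; /p/ → [t] after /n/. In each pair only place changes, matching the preceding consonant, while manner and voice stay constant.
Nothing changes in [θoðɪʈɖɔɖɛ]: there the adjacent consonants already agree in place (/ɖ/ and /ʈ/ are both retroflex), so this form is consistent with the same rule.
The rule targets /d/ (voiced alveolar stop), which sits after the trigger /ʐ/ (retroflex).
Changing only its place to retroflex gives [ɖ] — the voiced retroflex stop.

[voʐɖiʐo]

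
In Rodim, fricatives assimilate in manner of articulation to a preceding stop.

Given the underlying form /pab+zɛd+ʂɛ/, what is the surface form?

[pabdɛdʈɛ]

/z/ is a voiced alveolar fricative. The preceding trigger /b/ is a stop, so /z/ must become a stop as well.
The voiced alveolar stop is [d], so /z/ → [d].
At the second juncture, /ʂ/ likewise becomes [ʈ] adjacent to /d/.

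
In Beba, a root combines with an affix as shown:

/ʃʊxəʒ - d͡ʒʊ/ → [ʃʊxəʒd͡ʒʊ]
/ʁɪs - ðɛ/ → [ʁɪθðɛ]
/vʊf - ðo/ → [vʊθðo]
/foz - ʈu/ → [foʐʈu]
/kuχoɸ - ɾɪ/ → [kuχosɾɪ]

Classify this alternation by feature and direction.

The segment that alternates is /s/, which surfaces as [θ] when adjacent to /ð/.
/s/ is alveolar while /ð/ is dental; the output [θ] is dental, matching the trigger — so the feature that spreads is place.
Manner and voice are unchanged, so the assimilation is partial, not total.
The other alternating forms pattern the same way: /f/ → [θ] before /ð/ (labiodental → dental, matching dental); /z/ → [ʐ] before /ʈ/ (alveolar → retroflex, matching retroflex); /ɸ/ → [s] before /ɾ/ (bilabial → alveolar, matching alveolar) — only place changes, and always toward the following segment.
No alternation appears in [ʃʊxəʒd͡ʒʊ]: there the adjacent consonants already agree in place (/ʒ/ and /d͡ʒ/ are both postalveolar), so this form is consistent with the same rule.
Since the segment that changes precedes the conditioning segment, the assimilation is regressive.

regressive place assimilation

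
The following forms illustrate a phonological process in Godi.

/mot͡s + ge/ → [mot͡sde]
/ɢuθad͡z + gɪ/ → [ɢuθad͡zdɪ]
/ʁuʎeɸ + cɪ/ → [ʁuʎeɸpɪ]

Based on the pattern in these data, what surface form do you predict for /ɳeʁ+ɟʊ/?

The data show progressive place assimilation: /g/ → [d] after /t͡s/; /g/ → [d] after /d͡z/; /c/ → [p] after /ɸ/. In each pair only place changes, matching the preceding consonant, while manner and voice stay constant.
/ɟ/ is a voiced palatal stop. The preceding trigger /ʁ/ is uvular, so /ɟ/ must become uvular as well.
A voiced uvular stop is [ɢ], so the surface segment is [ɢ].

[ɳeʁɢʊ]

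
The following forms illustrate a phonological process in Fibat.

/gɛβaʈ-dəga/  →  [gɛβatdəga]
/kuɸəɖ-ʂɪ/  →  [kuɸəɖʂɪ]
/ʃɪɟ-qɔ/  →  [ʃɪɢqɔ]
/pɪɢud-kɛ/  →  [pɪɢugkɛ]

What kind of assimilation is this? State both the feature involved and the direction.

regressive place assimilation

Comparing underlying and surface forms, /ʈ/ → [t] is the alternation; the neighbouring /d/ is constant.
The change retroflex → alveolar matches the place of the following /d/, identifying this as place assimilation.
Manner and voice are unchanged, so the assimilation is partial, not total.
The same holds elsewhere in the data: /ɟ/ → [ɢ] before /q/ (palatal → uvular, matching uvular); /d/ → [g] before /k/ (alveolar → velar, matching velar) — only place changes, and always toward the following segment.
Nothing changes in [kuɸəɖʂɪ]: there the adjacent consonants already agree in place (/ɖ/ and /ʂ/ are both retroflex), so this form is consistent with the same rule.
Since the segment that changes precedes the conditioning segment, the assimilation is regressive.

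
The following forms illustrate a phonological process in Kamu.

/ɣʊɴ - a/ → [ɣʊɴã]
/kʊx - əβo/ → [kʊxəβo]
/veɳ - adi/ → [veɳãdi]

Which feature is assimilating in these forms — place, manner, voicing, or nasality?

nasality

The vowel /a/ surfaces as nasalised [ã] next to the preceding nasal /ɴ/ — it has acquired the [+nasal] feature of its neighbour.
Likewise in the remaining data: /a/ → [ã] after /ɳ/ — each time a vowel is nasalised next to a preceding nasal.
No change occurs in [kʊxəβo] because the vowel at the boundary is adjacent to an oral consonant, not a nasal (/ə/ next to /x/).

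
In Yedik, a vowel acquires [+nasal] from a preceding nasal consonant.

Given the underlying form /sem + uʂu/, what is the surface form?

[semũʂu]

The vowel /u/ is adjacent to the preceding nasal /m/, so it acquires [+nasal] and surfaces as [ũ].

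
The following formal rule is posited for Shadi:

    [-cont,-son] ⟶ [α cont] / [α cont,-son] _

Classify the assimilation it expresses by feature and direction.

The rule copies [cont] (continuancy) from the environment onto the target stops; since [±cont] encodes the stop/fricative manner contrast, the assimilating dimension is manner.
Since the environment is written before the underscore, the trigger precedes the target; the direction is progressive.

progressive manner assimilation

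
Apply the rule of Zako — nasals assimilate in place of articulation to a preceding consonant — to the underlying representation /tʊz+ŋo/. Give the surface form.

[tʊzno]

The rule targets /ŋ/ (voiced velar nasal), which sits after the trigger /z/ (alveolar).
A voiced alveolar nasal is [n], so the surface segment is [n].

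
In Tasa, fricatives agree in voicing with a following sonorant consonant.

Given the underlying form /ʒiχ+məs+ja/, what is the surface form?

/χ/ is a voiceless uvular fricative. The following trigger /m/ is voiced, so /χ/ must become voiced as well.
The voiced uvular fricative is [ʁ], so /χ/ → [ʁ].
The same rule applies at the second boundary: /s/ → [z] next to /j/.

[ʒiʁməzja]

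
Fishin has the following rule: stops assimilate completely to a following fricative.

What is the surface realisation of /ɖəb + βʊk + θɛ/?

/b/ is the segment targeted by the rule; it sits immediately before /β/, so it assimilates completely and surfaces as [β].
The same rule applies at the second boundary: /k/ → [θ] next to /θ/.

[ɖəββʊθθɛ]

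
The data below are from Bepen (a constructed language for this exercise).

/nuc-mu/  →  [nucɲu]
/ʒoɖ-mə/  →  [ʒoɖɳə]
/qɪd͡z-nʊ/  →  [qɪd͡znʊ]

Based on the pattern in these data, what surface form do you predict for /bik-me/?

[bikŋe]

The data show progressive place assimilation: /m/ → [ɲ] after /c/; /m/ → [ɳ] after /ɖ/. In each pair only place changes, matching the preceding consonant, while manner and voice stay constant.
No alternation appears in [qɪd͡znʊ]: there the adjacent consonants already agree in place (/n/ and /d͡z/ are both alveolar), so this form is consistent with the same rule.
The rule targets /m/ (voiced bilabial nasal), which sits after the trigger /k/ (velar).
Changing only its place to velar gives [ŋ] — the voiced velar nasal.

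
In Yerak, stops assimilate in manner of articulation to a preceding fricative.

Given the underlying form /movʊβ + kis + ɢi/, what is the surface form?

/k/ is a voiceless velar stop. The preceding trigger /β/ is a fricative, so /k/ must become a fricative as well.
Changing only its manner to fricative gives [x] — the voiceless velar fricative.
The same rule applies at the second boundary: /ɢ/ → [ʁ] next to /s/.

[movʊβxisʁi]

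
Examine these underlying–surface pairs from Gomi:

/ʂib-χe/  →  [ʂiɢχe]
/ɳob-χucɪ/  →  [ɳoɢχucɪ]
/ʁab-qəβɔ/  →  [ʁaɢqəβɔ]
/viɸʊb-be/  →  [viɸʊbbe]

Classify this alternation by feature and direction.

Comparing underlying and surface forms, /b/ → [ɢ] is the alternation; the neighbouring /χ/ is constant.
/b/ is bilabial while /χ/ is uvular; the output [ɢ] is uvular, matching the trigger — so the feature that spreads is place.
Manner and voice are unchanged, so the assimilation is partial, not total.
The same holds elsewhere in the data: /b/ → [ɢ] before /q/ (bilabial → uvular, matching uvular) — only place changes, and always toward the following segment.
No alternation appears in [viɸʊbbe]: there the adjacent consonants already agree in place (/b/ and /b/ are both bilabial), so this form is consistent with the same rule.
Since the segment that changes precedes the conditioning segment, the assimilation is regressive.

regressive place assimilation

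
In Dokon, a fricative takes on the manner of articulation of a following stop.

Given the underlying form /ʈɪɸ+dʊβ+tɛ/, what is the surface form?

/ɸ/ is a voiceless bilabial fricative. The following trigger /d/ is a stop, so /ɸ/ must become a stop as well.
The voiceless bilabial stop is [p], so /ɸ/ → [p].
The same rule applies at the second boundary: /β/ → [b] next to /t/.

[ʈɪpdʊbtɛ]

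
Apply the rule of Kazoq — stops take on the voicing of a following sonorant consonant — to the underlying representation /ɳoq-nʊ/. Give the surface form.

The rule targets /q/ (voiceless uvular stop), which sits before the trigger /n/ (voiced).
The voiced uvular stop is [ɢ], so /q/ → [ɢ].

[ɳoɢnʊ]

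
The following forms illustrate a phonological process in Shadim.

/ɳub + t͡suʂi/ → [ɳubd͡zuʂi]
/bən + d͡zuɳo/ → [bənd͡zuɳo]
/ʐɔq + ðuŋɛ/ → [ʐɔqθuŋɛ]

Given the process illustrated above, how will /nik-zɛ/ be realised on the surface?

The data show progressive voicing assimilation: /t͡s/ → [d͡z] after /b/; /ð/ → [θ] after /q/. In each pair only voicing changes, matching the preceding consonant, while place and manner stay constant.
Nothing changes in [bənd͡zuɳo]: there the adjacent consonants already agree in voicing (/d͡z/ and /n/ are both voiced), so this form is consistent with the same rule.
The rule targets /z/ (voiced alveolar fricative), which sits after the trigger /k/ (voiceless).
The voiceless alveolar fricative is [s], so /z/ → [s].

[niksɛ]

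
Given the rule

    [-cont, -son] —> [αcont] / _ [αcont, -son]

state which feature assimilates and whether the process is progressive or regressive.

regressive manner assimilation

The rule copies [cont] (continuancy) from the environment onto the target stops; since [±cont] encodes the stop/fricative manner contrast, the assimilating dimension is manner.
The conditioning segment sits to the right of the focus bar, meaning the trigger follows the segment that changes — regressive assimilation.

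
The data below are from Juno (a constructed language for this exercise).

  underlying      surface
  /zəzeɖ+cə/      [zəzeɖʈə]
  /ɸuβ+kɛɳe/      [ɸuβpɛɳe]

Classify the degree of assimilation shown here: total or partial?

Underlying /c/ is realised as [ʈ] next to /ɖ/; /ɖ/ itself does not change.
The change palatal → retroflex matches the place of the preceding /ɖ/, identifying this as place assimilation.
Manner and voice are unchanged, so the assimilation is partial, not total.
Checking the remaining alternation: /k/ → [p] after /β/ (velar → bilabial, matching bilabial) — only place changes, and always toward the preceding segment.

partial assimilation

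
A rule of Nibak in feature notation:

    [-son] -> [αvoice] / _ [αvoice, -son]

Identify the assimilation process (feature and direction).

The shared variable α links the value of [voice] on the target to the same value on the neighbouring segment, so voicing is the feature that assimilates.
Since the environment is written after the underscore, the trigger follows the target; the direction is regressive.

regressive voicing assimilation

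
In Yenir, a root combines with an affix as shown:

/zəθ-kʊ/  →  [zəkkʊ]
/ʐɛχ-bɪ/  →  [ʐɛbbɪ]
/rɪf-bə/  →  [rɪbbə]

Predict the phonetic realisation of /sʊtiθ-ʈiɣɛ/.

The data show regressive total assimilation (/θ/ → [k] before /k/; /χ/ → [b] before /b/; /f/ → [b] before /b/): in every case the target segment becomes identical to its following neighbour, copying more than a single feature.
/θ/ is the segment targeted by the rule; it sits immediately before /ʈ/, so it assimilates completely and surfaces as [ʈ].

[sʊtiʈʈiɣɛ]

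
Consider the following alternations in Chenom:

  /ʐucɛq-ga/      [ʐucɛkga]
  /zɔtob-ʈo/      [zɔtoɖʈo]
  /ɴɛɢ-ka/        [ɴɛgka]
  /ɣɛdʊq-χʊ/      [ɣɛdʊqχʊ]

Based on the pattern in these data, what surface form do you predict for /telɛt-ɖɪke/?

The data show regressive place assimilation: /q/ → [k] before /g/; /b/ → [ɖ] before /ʈ/; /ɢ/ → [g] before /k/. In each pair only place changes, matching the following consonant, while manner and voice stay constant.
No alternation appears in [ɣɛdʊqχʊ]: there the adjacent consonants already agree in place (/q/ and /χ/ are both uvular), so this form is consistent with the same rule.
/t/ is a voiceless alveolar stop. The following trigger /ɖ/ is retroflex, so /t/ must become retroflex as well.
A voiceless retroflex stop is [ʈ], so the surface segment is [ʈ].

[telɛʈɖɪke]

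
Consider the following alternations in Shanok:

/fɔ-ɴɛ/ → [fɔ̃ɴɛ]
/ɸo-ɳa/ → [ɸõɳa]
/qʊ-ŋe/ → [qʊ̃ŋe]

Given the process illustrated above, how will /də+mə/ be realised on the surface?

The data show regressive nasality assimilation (vowel nasalisation): /ɔ/ → [ɔ̃] before /ɴ/; /o/ → [õ] before /ɳ/; /ʊ/ → [ʊ̃] before /ŋ/ — a vowel is nasalised by an immediately following nasal consonant.
/ə/ sits next to the nasal /m/ and is therefore nasalised to [ə̃].

[də̃mə]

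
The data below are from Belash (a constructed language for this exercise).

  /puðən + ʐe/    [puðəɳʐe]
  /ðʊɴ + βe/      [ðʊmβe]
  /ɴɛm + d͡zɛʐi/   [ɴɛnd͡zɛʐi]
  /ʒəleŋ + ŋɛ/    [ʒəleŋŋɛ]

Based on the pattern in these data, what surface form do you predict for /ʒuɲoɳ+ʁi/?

The data show regressive place assimilation: /n/ → [ɳ] before /ʐ/; /ɴ/ → [m] before /β/; /m/ → [n] before /d͡z/. In each pair only place changes, matching the following consonant, while manner and voice stay constant.
No alternation appears in [ʒəleŋŋɛ]: there the adjacent consonants already agree in place (/ŋ/ and /ŋ/ are both velar), so this form is consistent with the same rule.
The rule targets /ɳ/ (voiced retroflex nasal), which sits before the trigger /ʁ/ (uvular).
Changing only its place to uvular gives [ɴ] — the voiced uvular nasal.

[ʒuɲoɴʁi]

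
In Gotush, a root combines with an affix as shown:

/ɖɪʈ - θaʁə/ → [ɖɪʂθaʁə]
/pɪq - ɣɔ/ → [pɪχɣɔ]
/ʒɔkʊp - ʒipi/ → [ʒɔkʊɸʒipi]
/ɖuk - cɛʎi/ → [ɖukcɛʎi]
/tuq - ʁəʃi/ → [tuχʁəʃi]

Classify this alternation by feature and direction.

regressive manner assimilation

Underlying /ʈ/ is realised as [ʂ] next to /θ/; /θ/ itself does not change.
The change stop → fricative matches the manner of the following /θ/, identifying this as manner assimilation.
Place and voice are unchanged, so the assimilation is partial, not total.
Checking the remaining alternations: /q/ → [χ] before /ɣ/ (stop → fricative, matching a fricative); /p/ → [ɸ] before /ʒ/ (stop → fricative, matching a fricative); /q/ → [χ] before /ʁ/ (stop → fricative, matching a fricative) — only manner changes, and always toward the following segment.
Nothing changes in [ɖukcɛʎi]: there the adjacent consonants already agree in manner (/k/ and /c/ are both stops), so this form is consistent with the same rule.
The trigger is the following segment, so the direction is regressive (anticipatory).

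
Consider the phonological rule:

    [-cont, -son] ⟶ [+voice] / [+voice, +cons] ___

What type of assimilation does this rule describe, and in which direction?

progressive voicing assimilation

The target ([-cont, -son], stops) acquires [+voice] next to a voiced consonant ([+voice, +cons]) — it takes on the voicing of its neighbour, so the feature that spreads is voicing.
Since the environment is written before the underscore, the trigger precedes the target; the direction is progressive.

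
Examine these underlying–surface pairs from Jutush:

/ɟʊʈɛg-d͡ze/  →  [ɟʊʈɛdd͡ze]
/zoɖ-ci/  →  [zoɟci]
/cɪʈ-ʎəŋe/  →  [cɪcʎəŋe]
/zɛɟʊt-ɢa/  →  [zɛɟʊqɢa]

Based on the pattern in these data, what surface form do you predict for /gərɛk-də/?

[gərɛtdə]

The data show regressive place assimilation: /g/ → [d] before /d͡z/; /ɖ/ → [ɟ] before /c/; /ʈ/ → [c] before /ʎ/; /t/ → [q] before /ɢ/. In each pair only place changes, matching the following consonant, while manner and voice stay constant.
/k/ is a voiceless velar stop. The following trigger /d/ is alveolar, so /k/ must become alveolar as well.
Changing only its place to alveolar gives [t] — the voiceless alveolar stop.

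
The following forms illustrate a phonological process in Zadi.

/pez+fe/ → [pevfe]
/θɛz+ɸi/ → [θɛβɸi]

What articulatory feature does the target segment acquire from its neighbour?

place

The segment that alternates is /z/, which surfaces as [v] when adjacent to /f/.
/z/ is alveolar while /f/ is labiodental; the output [v] is labiodental, matching the trigger — so the feature that spreads is place.
The same holds elsewhere in the data: /z/ → [β] before /ɸ/ (alveolar → bilabial, matching bilabial) — only place changes, and always toward the following segment.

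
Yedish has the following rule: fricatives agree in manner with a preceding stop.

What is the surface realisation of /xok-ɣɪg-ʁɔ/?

[xokgɪgɢɔ]

The rule targets /ɣ/ (voiced velar fricative), which sits after the trigger /k/ (stop).
A voiced velar stop is [g], so the surface segment is [g].
At the second juncture, /ʁ/ likewise becomes [ɢ] adjacent to /g/.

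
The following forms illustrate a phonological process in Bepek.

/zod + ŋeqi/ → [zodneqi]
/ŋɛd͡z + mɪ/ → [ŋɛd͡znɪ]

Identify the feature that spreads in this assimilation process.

Underlying /ŋ/ is realised as [n] next to /d/; /d/ itself does not change.
/ŋ/ is velar while /d/ is alveolar; the output [n] is alveolar, matching the trigger — so the feature that spreads is place.
Checking the remaining alternation: /m/ → [n] after /d͡z/ (bilabial → alveolar, matching alveolar) — only place changes, and always toward the preceding segment.

place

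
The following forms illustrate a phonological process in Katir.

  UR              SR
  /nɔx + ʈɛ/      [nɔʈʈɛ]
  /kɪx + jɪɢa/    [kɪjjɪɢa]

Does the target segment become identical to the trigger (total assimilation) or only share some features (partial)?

The segment that alternates is /x/, which surfaces as [ʈ] when adjacent to /ʈ/.
The output [ʈ] is identical to the trigger /ʈ/ — every feature (place, manner, voicing) has been copied — so this is total assimilation.
The remaining alternation confirms this: /x/ → [j] before /j/ — in each case the output is a copy of the following consonant.

total assimilation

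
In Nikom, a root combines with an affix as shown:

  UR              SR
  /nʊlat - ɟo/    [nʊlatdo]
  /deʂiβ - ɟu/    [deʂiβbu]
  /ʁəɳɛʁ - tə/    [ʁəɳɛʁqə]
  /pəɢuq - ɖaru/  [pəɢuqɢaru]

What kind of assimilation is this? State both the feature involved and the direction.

progressive place assimilation

Comparing underlying and surface forms, /ɟ/ → [d] is the alternation; the neighbouring /t/ is constant.
/ɟ/ is palatal while /t/ is alveolar; the output [d] is alveolar, matching the trigger — so the feature that spreads is place.
Manner and voice are unchanged, so the assimilation is partial, not total.
The same holds elsewhere in the data: /ɟ/ → [b] after /β/ (palatal → bilabial, matching bilabial); /t/ → [q] after /ʁ/ (alveolar → uvular, matching uvular); /ɖ/ → [ɢ] after /q/ (retroflex → uvular, matching uvular) — only place changes, and always toward the preceding segment.
The trigger is the preceding segment, so the direction is progressive (perseverative).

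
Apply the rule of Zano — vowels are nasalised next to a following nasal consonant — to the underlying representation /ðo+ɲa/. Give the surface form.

[ðõɲa]

/o/ sits next to the nasal /ɲ/ and is therefore nasalised to [õ].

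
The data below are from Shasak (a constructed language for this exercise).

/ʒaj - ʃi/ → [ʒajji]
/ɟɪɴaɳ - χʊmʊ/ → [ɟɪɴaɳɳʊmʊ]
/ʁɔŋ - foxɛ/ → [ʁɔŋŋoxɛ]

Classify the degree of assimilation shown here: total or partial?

The segment that alternates is /ʃ/, which surfaces as [j] when adjacent to /j/.
The output [j] is identical to the trigger /j/ — every feature (place, manner, voicing) has been copied — so this is total assimilation.
The other forms behave the same way: /χ/ → [ɳ] after /ɳ/; /f/ → [ŋ] after /ŋ/ — in each case the output is a copy of the preceding consonant.

total assimilation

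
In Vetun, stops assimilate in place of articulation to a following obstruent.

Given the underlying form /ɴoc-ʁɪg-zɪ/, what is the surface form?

/c/ is a voiceless palatal stop. The following trigger /ʁ/ is uvular, so /c/ must become uvular as well.
The voiceless uvular stop is [q], so /c/ → [q].
The same rule applies at the second boundary: /g/ → [d] next to /z/.

[ɴoqʁɪdzɪ]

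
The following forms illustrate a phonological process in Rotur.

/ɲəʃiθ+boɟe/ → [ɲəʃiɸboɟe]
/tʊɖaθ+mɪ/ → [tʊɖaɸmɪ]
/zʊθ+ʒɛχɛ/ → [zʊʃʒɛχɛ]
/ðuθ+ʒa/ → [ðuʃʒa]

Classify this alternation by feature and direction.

regressive place assimilation

The segment that alternates is /θ/, which surfaces as [ɸ] when adjacent to /b/.
/θ/ is dental while /b/ is bilabial; the output [ɸ] is bilabial, matching the trigger — so the feature that spreads is place.
Manner and voice are unchanged, so the assimilation is partial, not total.
Checking the remaining alternations: /θ/ → [ɸ] before /m/ (dental → bilabial, matching bilabial); /θ/ → [ʃ] before /ʒ/ (dental → postalveolar, matching postalveolar) — only place changes, and always toward the following segment.
Since the segment that changes precedes the conditioning segment, the assimilation is regressive.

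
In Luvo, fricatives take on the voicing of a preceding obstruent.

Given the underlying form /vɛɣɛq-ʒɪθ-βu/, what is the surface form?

/ʒ/ is a voiced postalveolar fricative. The preceding trigger /q/ is voiceless, so /ʒ/ must become voiceless as well.
The voiceless postalveolar fricative is [ʃ], so /ʒ/ → [ʃ].
At the second juncture, /β/ likewise becomes [ɸ] adjacent to /θ/.

[vɛɣɛqʃɪθɸu]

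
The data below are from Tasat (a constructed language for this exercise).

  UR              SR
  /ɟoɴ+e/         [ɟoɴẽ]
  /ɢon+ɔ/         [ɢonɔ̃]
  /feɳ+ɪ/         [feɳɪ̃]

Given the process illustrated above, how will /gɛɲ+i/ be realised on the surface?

[gɛɲĩ]

The data show progressive nasality assimilation (vowel nasalisation): /e/ → [ẽ] after /ɴ/; /ɔ/ → [ɔ̃] after /n/; /ɪ/ → [ɪ̃] after /ɳ/ — a vowel is nasalised by an immediately preceding nasal consonant.
The vowel /i/ is adjacent to the preceding nasal /ɲ/, so it acquires [+nasal] and surfaces as [ĩ].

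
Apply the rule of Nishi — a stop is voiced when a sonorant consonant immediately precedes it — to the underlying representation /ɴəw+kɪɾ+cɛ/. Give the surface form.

/k/ is a voiceless velar stop. The preceding trigger /w/ is voiced, so /k/ must become voiced as well.
The voiced velar stop is [g], so /k/ → [g].
The same rule applies at the second boundary: /c/ → [ɟ] next to /ɾ/.

[ɴəwgɪɾɟɛ]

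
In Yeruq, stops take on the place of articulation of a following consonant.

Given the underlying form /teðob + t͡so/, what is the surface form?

/b/ is a voiced bilabial stop. The following trigger /t͡s/ is alveolar, so /b/ must become alveolar as well.
A voiced alveolar stop is [d], so the surface segment is [d].

[teðodt͡so]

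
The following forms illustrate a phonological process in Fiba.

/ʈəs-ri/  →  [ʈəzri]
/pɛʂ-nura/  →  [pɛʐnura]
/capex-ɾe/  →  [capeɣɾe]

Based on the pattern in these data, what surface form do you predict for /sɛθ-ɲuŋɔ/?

The data show regressive voicing assimilation: /s/ → [z] before /r/; /ʂ/ → [ʐ] before /n/; /x/ → [ɣ] before /ɾ/. In each pair only voicing changes, matching the following consonant, while place and manner stay constant.
/θ/ is a voiceless dental fricative. The following trigger /ɲ/ is voiced, so /θ/ must become voiced as well.
A voiced dental fricative is [ð], so the surface segment is [ð].

[sɛðɲuŋɔ]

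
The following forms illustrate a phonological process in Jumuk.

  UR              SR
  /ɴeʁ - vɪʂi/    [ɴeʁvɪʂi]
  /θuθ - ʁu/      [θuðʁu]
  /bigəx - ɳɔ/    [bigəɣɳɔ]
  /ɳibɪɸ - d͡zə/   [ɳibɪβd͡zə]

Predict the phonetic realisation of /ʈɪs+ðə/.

The data show regressive voicing assimilation: /θ/ → [ð] before /ʁ/; /x/ → [ɣ] before /ɳ/; /ɸ/ → [β] before /d͡z/. In each pair only voicing changes, matching the following consonant, while place and manner stay constant.
Nothing changes in [ɴeʁvɪʂi]: there the adjacent consonants already agree in voicing (/ʁ/ and /v/ are both voiced), so this form is consistent with the same rule.
The rule targets /s/ (voiceless alveolar fricative), which sits before the trigger /ð/ (voiced).
The voiced alveolar fricative is [z], so /s/ → [z].

[ʈɪzðə]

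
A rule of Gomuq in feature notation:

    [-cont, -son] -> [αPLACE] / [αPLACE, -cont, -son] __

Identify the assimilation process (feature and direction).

The rule copies the place features (abbreviated [PLACE]) from the environment onto the target, so the assimilating feature is place.
Since the environment is written before the underscore, the trigger precedes the target; the direction is progressive.

progressive place assimilation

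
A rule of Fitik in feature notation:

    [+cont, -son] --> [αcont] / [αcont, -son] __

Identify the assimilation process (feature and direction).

The rule copies [cont] (continuancy) from the environment onto the target fricatives; since [±cont] encodes the stop/fricative manner contrast, the assimilating dimension is manner.
The conditioning segment sits to the left of the focus bar, meaning the trigger precedes the segment that changes — progressive assimilation.

progressive manner assimilation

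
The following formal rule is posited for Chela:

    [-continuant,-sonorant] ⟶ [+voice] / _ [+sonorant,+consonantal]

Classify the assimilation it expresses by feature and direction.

regressive voicing assimilation

The target ([-continuant,-sonorant], stops) acquires [+voice] next to a sonorant consonant ([+sonorant,+consonantal]) — it takes on the voicing of its neighbour, so the feature that spreads is voicing.
Since the environment is written after the underscore, the trigger follows the target; the direction is regressive.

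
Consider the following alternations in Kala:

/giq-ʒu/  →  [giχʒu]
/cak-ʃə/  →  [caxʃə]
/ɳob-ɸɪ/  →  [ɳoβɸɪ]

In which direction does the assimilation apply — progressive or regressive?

regressive

The segment that alternates is /q/, which surfaces as [χ] when adjacent to /ʒ/.
/q/ is a stop while /ʒ/ is a fricative; the output [χ] is a fricative, matching the trigger — so the feature that spreads is manner.
The same holds elsewhere in the data: /k/ → [x] before /ʃ/ (stop → fricative, matching a fricative); /b/ → [β] before /ɸ/ (stop → fricative, matching a fricative) — only manner changes, and always toward the following segment.
Since the segment that changes precedes the conditioning segment, the assimilation is regressive.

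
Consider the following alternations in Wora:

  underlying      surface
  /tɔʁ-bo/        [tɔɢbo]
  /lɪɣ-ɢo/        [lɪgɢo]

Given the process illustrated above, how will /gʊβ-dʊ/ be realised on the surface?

[gʊbdʊ]

The data show regressive manner assimilation: /ʁ/ → [ɢ] before /b/; /ɣ/ → [g] before /ɢ/. In each pair only manner changes, matching the following consonant, while place and voice stay constant.
The rule targets /β/ (voiced bilabial fricative), which sits before the trigger /d/ (stop).
A voiced bilabial stop is [b], so the surface segment is [b].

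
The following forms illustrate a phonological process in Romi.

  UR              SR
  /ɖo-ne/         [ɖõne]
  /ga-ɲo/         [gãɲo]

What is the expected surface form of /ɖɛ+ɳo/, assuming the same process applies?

The data show regressive nasality assimilation (vowel nasalisation): /o/ → [õ] before /n/; /a/ → [ã] before /ɲ/ — a vowel is nasalised by an immediately following nasal consonant.
The vowel /ɛ/ is adjacent to the following nasal /ɳ/, so it acquires [+nasal] and surfaces as [ɛ̃].

[ɖɛ̃ɳo]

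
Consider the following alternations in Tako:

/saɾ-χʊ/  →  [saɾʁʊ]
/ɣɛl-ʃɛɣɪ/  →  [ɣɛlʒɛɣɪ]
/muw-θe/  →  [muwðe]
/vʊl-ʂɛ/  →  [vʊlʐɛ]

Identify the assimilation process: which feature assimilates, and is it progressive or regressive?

progressive voicing assimilation

Underlying /χ/ is realised as [ʁ] next to /ɾ/; /ɾ/ itself does not change.
/χ/ is voiceless while /ɾ/ is voiced; the output [ʁ] is voiced, matching the trigger — so the feature that spreads is voicing.
Place and manner are unchanged, so the assimilation is partial, not total.
The same holds elsewhere in the data: /ʃ/ → [ʒ] after /l/ (voiceless → voiced, matching voiced); /θ/ → [ð] after /w/ (voiceless → voiced, matching voiced); /ʂ/ → [ʐ] after /l/ (voiceless → voiced, matching voiced) — only voicing changes, and always toward the preceding segment.
The trigger is the preceding segment, so the direction is progressive (perseverative).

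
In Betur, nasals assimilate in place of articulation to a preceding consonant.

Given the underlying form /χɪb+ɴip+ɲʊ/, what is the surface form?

/ɴ/ is a voiced uvular nasal. The preceding trigger /b/ is bilabial, so /ɴ/ must become bilabial as well.
Changing only its place to bilabial gives [m] — the voiced bilabial nasal.
At the second juncture, /ɲ/ likewise becomes [m] adjacent to /p/.

[χɪbmipmʊ]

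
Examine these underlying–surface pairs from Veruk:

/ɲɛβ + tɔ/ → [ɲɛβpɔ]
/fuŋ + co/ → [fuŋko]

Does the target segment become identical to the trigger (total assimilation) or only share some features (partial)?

partial assimilation

The segment that alternates is /t/, which surfaces as [p] when adjacent to /β/.
/t/ is alveolar while /β/ is bilabial; the output [p] is bilabial, matching the trigger — so the feature that spreads is place.
Manner and voice are unchanged, so the assimilation is partial, not total.
Checking the remaining alternation: /c/ → [k] after /ŋ/ (palatal → velar, matching velar) — only place changes, and always toward the preceding segment.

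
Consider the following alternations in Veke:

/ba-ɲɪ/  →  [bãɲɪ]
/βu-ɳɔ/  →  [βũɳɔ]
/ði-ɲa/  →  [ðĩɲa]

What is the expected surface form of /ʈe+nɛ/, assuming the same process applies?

[ʈẽnɛ]

The data show regressive nasality assimilation (vowel nasalisation): /a/ → [ã] before /ɲ/; /u/ → [ũ] before /ɳ/; /i/ → [ĩ] before /ɲ/ — a vowel is nasalised by an immediately following nasal consonant.
The vowel /e/ is adjacent to the following nasal /n/, so it acquires [+nasal] and surfaces as [ẽ].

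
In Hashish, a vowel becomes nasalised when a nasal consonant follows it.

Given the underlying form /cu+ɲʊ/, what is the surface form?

/u/ sits next to the nasal /ɲ/ and is therefore nasalised to [ũ].

[cũɲʊ]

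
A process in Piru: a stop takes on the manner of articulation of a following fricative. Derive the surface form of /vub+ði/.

The rule targets /b/ (voiced bilabial stop), which sits before the trigger /ð/ (fricative).
The voiced bilabial fricative is [β], so /b/ → [β].

[vuβði]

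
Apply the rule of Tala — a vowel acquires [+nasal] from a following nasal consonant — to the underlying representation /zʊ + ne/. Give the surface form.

[zʊ̃ne]

/ʊ/ sits next to the nasal /n/ and is therefore nasalised to [ʊ̃].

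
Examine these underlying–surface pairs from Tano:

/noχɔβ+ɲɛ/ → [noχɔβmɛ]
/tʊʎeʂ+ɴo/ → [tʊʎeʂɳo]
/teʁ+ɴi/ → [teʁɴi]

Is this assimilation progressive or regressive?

progressive

Comparing underlying and surface forms, /ɲ/ → [m] is the alternation; the neighbouring /β/ is constant.
The change palatal → bilabial matches the place of the preceding /β/, identifying this as place assimilation.
The other alternating form patterns the same way: /ɴ/ → [ɳ] after /ʂ/ (uvular → retroflex, matching retroflex) — only place changes, and always toward the preceding segment.
Nothing changes in [teʁɴi]: there the adjacent consonants already agree in place (/ɴ/ and /ʁ/ are both uvular), so this form is consistent with the same rule.
Since the segment that changes follows the conditioning segment, the assimilation is progressive.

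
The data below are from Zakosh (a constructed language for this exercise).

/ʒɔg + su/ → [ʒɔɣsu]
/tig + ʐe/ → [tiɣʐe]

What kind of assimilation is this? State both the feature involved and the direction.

regressive manner assimilation

Underlying /g/ is realised as [ɣ] next to /s/; /s/ itself does not change.
The change stop → fricative matches the manner of the following /s/, identifying this as manner assimilation.
Place and voice are unchanged, so the assimilation is partial, not total.
Checking the remaining alternation: /g/ → [ɣ] before /ʐ/ (stop → fricative, matching a fricative) — only manner changes, and always toward the following segment.
The trigger is the following segment, so the direction is regressive (anticipatory).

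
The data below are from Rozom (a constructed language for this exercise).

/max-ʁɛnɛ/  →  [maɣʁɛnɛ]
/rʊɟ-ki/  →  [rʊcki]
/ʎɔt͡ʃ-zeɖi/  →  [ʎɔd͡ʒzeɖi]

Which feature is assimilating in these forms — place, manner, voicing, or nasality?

voicing

Comparing underlying and surface forms, /x/ → [ɣ] is the alternation; the neighbouring /ʁ/ is constant.
The change voiceless → voiced matches the voicing of the following /ʁ/, identifying this as voicing assimilation.
Checking the remaining alternations: /ɟ/ → [c] before /k/ (voiced → voiceless, matching voiceless); /t͡ʃ/ → [d͡ʒ] before /z/ (voiceless → voiced, matching voiced) — only voicing changes, and always toward the following segment.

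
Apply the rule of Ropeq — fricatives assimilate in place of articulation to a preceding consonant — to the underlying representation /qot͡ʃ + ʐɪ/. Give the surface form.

[qot͡ʃʒɪ]

The rule targets /ʐ/ (voiced retroflex fricative), which sits after the trigger /t͡ʃ/ (postalveolar).
A voiced postalveolar fricative is [ʒ], so the surface segment is [ʒ].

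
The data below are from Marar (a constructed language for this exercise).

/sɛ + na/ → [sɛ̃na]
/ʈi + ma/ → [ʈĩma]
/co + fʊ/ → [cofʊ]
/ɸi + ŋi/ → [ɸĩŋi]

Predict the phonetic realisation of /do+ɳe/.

The data show regressive nasality assimilation (vowel nasalisation): /ɛ/ → [ɛ̃] before /n/; /i/ → [ĩ] before /m/; /i/ → [ĩ] before /ŋ/ — a vowel is nasalised by an immediately following nasal consonant.
No change occurs in [cofʊ] because the vowel at the boundary is adjacent to an oral consonant, not a nasal (/o/ next to /f/).
The vowel /o/ is adjacent to the following nasal /ɳ/, so it acquires [+nasal] and surfaces as [õ].

[dõɳe]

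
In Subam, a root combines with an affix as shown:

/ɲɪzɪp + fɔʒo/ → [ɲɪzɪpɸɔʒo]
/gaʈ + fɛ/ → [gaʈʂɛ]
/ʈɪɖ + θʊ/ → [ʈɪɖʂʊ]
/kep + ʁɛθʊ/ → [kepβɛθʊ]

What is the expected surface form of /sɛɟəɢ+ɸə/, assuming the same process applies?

The data show progressive place assimilation: /f/ → [ɸ] after /p/; /f/ → [ʂ] after /ʈ/; /θ/ → [ʂ] after /ɖ/; /ʁ/ → [β] after /p/. In each pair only place changes, matching the preceding consonant, while manner and voice stay constant.
/ɸ/ is a voiceless bilabial fricative. The preceding trigger /ɢ/ is uvular, so /ɸ/ must become uvular as well.
A voiceless uvular fricative is [χ], so the surface segment is [χ].

[sɛɟəɢχə]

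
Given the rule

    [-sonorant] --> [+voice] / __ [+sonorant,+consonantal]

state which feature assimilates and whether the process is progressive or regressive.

regressive voicing assimilation

The target ([-sonorant], obstruents) acquires [+voice] next to a sonorant consonant ([+sonorant,+consonantal]) — it takes on the voicing of its neighbour, so the feature that spreads is voicing.
The conditioning segment sits to the right of the focus bar, meaning the trigger follows the segment that changes — regressive assimilation.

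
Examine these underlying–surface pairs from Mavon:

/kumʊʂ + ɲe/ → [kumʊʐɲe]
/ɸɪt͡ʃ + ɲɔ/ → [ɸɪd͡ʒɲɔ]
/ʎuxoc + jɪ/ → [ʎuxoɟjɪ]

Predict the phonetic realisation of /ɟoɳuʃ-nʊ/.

The data show regressive voicing assimilation: /ʂ/ → [ʐ] before /ɲ/; /t͡ʃ/ → [d͡ʒ] before /ɲ/; /c/ → [ɟ] before /j/. In each pair only voicing changes, matching the following consonant, while place and manner stay constant.
/ʃ/ is a voiceless postalveolar fricative. The following trigger /n/ is voiced, so /ʃ/ must become voiced as well.
A voiced postalveolar fricative is [ʒ], so the surface segment is [ʒ].

[ɟoɳuʒnʊ]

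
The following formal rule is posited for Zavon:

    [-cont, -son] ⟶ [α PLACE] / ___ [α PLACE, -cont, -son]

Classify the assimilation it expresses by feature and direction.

regressive place assimilation

The rule copies the place features (abbreviated [PLACE]) from the environment onto the target, so the assimilating feature is place.
Since the environment is written after the underscore, the trigger follows the target; the direction is regressive.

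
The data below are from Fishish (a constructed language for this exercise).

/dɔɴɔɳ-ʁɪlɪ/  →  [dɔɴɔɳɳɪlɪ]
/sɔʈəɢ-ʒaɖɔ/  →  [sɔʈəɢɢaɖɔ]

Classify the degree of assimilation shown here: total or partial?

Comparing underlying and surface forms, /ʁ/ → [ɳ] is the alternation; the neighbouring /ɳ/ is constant.
The output [ɳ] is identical to the trigger /ɳ/ — every feature (place, manner, voicing) has been copied — so this is total assimilation.
The remaining alternation confirms this: /ʒ/ → [ɢ] after /ɢ/ — in each case the output is a copy of the preceding consonant.

total assimilation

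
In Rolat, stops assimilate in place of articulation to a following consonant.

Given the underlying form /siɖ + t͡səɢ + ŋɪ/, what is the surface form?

[sidt͡səgŋɪ]

The rule targets /ɖ/ (voiced retroflex stop), which sits before the trigger /t͡s/ (alveolar).
Changing only its place to alveolar gives [d] — the voiced alveolar stop.
At the second juncture, /ɢ/ likewise becomes [g] adjacent to /ŋ/.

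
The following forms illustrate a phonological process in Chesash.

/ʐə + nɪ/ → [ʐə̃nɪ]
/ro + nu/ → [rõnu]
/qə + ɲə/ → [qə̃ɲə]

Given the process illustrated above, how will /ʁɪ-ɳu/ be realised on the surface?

The data show regressive nasality assimilation (vowel nasalisation): /ə/ → [ə̃] before /n/; /o/ → [õ] before /n/; /ə/ → [ə̃] before /ɲ/ — a vowel is nasalised by an immediately following nasal consonant.
The vowel /ɪ/ is adjacent to the following nasal /ɳ/, so it acquires [+nasal] and surfaces as [ɪ̃].

[ʁɪ̃ɳu]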